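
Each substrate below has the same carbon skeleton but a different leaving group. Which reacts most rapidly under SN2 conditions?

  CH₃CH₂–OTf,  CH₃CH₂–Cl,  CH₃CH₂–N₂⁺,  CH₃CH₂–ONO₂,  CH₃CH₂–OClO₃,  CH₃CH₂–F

CH₃CH₂–N₂⁺

Same R in every case — rank the leaving groups.
Rank by basicity of the departing species: weakest base leaves most easily.
CH₃CH₂–N₂⁺ loses N₂: no meaningful conjugate acid; N₂ departs as an exceptionally stable neutral molecule
CH₃CH₂–OTf loses OTf⁻: pKₐ(CF₃SO₃H (triflic acid)) ≈ -14
CH₃CH₂–OClO₃ loses ClO₄⁻: pKₐ(HClO₄) ≈ -10
CH₃CH₂–Cl loses Cl⁻: pKₐ(HCl) ≈ -7
CH₃CH₂–ONO₂ loses NO₃⁻: pKₐ(HNO₃) ≈ -1.3
CH₃CH₂–F loses F⁻: pKₐ(HF) ≈ 3.2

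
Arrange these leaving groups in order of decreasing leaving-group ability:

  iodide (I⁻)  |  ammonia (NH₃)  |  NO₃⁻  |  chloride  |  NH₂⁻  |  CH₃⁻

iodide (I⁻) > chloride > NO₃⁻ > ammonia (NH₃) > NH₂⁻ > CH₃⁻

A good leaving group is a weak base: the lower the pKₐ of its conjugate acid, the more readily it departs.
iodide (I⁻): pKₐ(HI) ≈ -10
chloride: pKₐ(HCl) ≈ -7
NO₃⁻: pKₐ(HNO₃) ≈ -1.3
ammonia (NH₃): pKₐ(NH₄⁺) ≈ 9.2
NH₂⁻: pKₐ(NH₃) ≈ 38
CH₃⁻: pKₐ(CH₄) ≈ 48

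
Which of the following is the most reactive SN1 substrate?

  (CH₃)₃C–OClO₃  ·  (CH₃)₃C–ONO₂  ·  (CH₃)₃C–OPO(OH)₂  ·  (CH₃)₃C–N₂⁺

Identical carbon frameworks mean the comparison reduces to leaving-group quality.
A good leaving group is a weak base: the lower the pKₐ of its conjugate acid, the more readily it departs.
(CH₃)₃C–N₂⁺ loses N₂: no meaningful conjugate acid; N₂ departs as an exceptionally stable neutral molecule
(CH₃)₃C–OClO₃ loses ClO₄⁻: pKₐ(HClO₄) ≈ -10
(CH₃)₃C–ONO₂ loses NO₃⁻: pKₐ(HNO₃) ≈ -1.3
(CH₃)₃C–OPO(OH)₂ loses H₂PO₄⁻: pKₐ(H₃PO₄) ≈ 2.1

(CH₃)₃C–N₂⁺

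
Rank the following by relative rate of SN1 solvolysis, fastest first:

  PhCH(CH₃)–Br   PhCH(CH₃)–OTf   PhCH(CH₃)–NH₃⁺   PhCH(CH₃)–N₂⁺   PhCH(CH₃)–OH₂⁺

PhCH(CH₃)–N₂⁺ > PhCH(CH₃)–OTf > PhCH(CH₃)–Br > PhCH(CH₃)–OH₂⁺ > PhCH(CH₃)–NH₃⁺

Identical carbon frameworks mean the comparison reduces to leaving-group quality.
The more stable X⁻ (or X) is on its own — i.e. the weaker a base it is — the better a leaving group it makes.
PhCH(CH₃)–N₂⁺ loses N₂: no meaningful conjugate acid; N₂ departs as an exceptionally stable neutral molecule
PhCH(CH₃)–OTf loses OTf⁻: pKₐ(CF₃SO₃H (triflic acid)) ≈ -14
PhCH(CH₃)–Br loses Br⁻: pKₐ(HBr) ≈ -9
PhCH(CH₃)–OH₂⁺ loses H₂O: pKₐ(H₃O⁺) ≈ -1.7
PhCH(CH₃)–NH₃⁺ loses NH₃: pKₐ(NH₄⁺) ≈ 9.2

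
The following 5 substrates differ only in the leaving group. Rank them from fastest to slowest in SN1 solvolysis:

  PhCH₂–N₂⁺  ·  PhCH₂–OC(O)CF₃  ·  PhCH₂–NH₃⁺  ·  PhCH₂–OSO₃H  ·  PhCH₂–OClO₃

PhCH₂–N₂⁺ > PhCH₂–OClO₃ > PhCH₂–OSO₃H > PhCH₂–OC(O)CF₃ > PhCH₂–NH₃⁺

Identical carbon frameworks mean the comparison reduces to leaving-group quality.
The more stable X⁻ (or X) is on its own — i.e. the weaker a base it is — the better a leaving group it makes.
PhCH₂–N₂⁺ loses N₂: no meaningful conjugate acid; N₂ departs as an exceptionally stable neutral molecule
PhCH₂–OClO₃ loses ClO₄⁻: pKₐ(HClO₄) ≈ -10
PhCH₂–OSO₃H loses HSO₄⁻: pKₐ(H₂SO₄) ≈ -3
PhCH₂–OC(O)CF₃ loses CF₃COO⁻: pKₐ(CF₃COOH) ≈ 0.2
PhCH₂–NH₃⁺ loses NH₃: pKₐ(NH₄⁺) ≈ 9.2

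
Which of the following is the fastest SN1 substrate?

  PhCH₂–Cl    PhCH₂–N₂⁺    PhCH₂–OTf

PhCH₂–N₂⁺

Same R in every case — rank the leaving groups.
Rank by basicity of the departing species: weakest base leaves most easily.
PhCH₂–N₂⁺ loses N₂: no meaningful conjugate acid; N₂ departs as an exceptionally stable neutral molecule
PhCH₂–OTf loses OTf⁻: pKₐ(CF₃SO₃H (triflic acid)) ≈ -14
PhCH₂–Cl loses Cl⁻: pKₐ(HCl) ≈ -7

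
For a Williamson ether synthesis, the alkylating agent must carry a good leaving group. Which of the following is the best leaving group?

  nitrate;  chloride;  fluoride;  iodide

Rank by basicity of the departing species: weakest base leaves most easily.
iodide: pKₐ(HI) ≈ -10
chloride: pKₐ(HCl) ≈ -7
nitrate: pKₐ(HNO₃) ≈ -1.3
fluoride: pKₐ(HF) ≈ 3.2

iodide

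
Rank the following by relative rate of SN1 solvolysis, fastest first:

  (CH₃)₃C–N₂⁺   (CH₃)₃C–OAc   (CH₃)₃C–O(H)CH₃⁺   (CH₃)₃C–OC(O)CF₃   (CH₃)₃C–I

(CH₃)₃C–N₂⁺ > (CH₃)₃C–I > (CH₃)₃C–O(H)CH₃⁺ > (CH₃)₃C–OC(O)CF₃ > (CH₃)₃C–OAc

The skeletons are identical, so relative rate is governed entirely by leaving-group ability.
A good leaving group is a weak base: the lower the pKₐ of its conjugate acid, the more readily it departs.
(CH₃)₃C–N₂⁺ loses N₂: no meaningful conjugate acid; N₂ departs as an exceptionally stable neutral molecule
(CH₃)₃C–I loses I⁻: pKₐ(HI) ≈ -10
(CH₃)₃C–O(H)CH₃⁺ loses R'OH: pKₐ(R'OH₂⁺) ≈ -2.4
(CH₃)₃C–OC(O)CF₃ loses CF₃COO⁻: pKₐ(CF₃COOH) ≈ 0.2
(CH₃)₃C–OAc loses AcO⁻: pKₐ(CH₃COOH) ≈ 4.8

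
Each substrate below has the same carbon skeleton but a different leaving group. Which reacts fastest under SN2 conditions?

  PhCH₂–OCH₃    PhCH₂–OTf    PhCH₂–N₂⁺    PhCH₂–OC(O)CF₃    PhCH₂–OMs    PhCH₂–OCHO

PhCH₂–N₂⁺

Identical carbon frameworks mean the comparison reduces to leaving-group quality.
The more stable X⁻ (or X) is on its own — i.e. the weaker a base it is — the better a leaving group it makes.
PhCH₂–N₂⁺ loses N₂: no meaningful conjugate acid; N₂ departs as an exceptionally stable neutral molecule
PhCH₂–OTf loses OTf⁻: pKₐ(CF₃SO₃H (triflic acid)) ≈ -14
PhCH₂–OMs loses OMs⁻: pKₐ(CH₃SO₃H (MsOH)) ≈ -1.9
PhCH₂–OC(O)CF₃ loses CF₃COO⁻: pKₐ(CF₃COOH) ≈ 0.2
PhCH₂–OCHO loses HCOO⁻: pKₐ(HCOOH) ≈ 3.8
PhCH₂–OCH₃ loses CH₃O⁻: pKₐ(CH₃OH) ≈ 15.5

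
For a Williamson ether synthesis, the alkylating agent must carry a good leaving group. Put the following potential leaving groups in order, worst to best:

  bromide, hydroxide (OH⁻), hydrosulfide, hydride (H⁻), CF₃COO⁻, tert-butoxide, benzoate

The more stable X⁻ (or X) is on its own — i.e. the weaker a base it is — the better a leaving group it makes.
bromide: pKₐ(HBr) ≈ -9 — weak base; good leaving group
CF₃COO⁻: pKₐ(CF₃COOH) ≈ 0.2 — strongly electron-withdrawing CF₃ stabilises the carboxylate
benzoate: pKₐ(C₆H₅COOH) ≈ 4.2
hydrosulfide: pKₐ(H₂S) ≈ 7
hydroxide (OH⁻): pKₐ(H₂O) ≈ 15.7 — strong base; essentially never leaves without prior activation
tert-butoxide: pKₐ(t-BuOH) ≈ 18 — bulky, strongly basic alkoxide
hydride (H⁻): pKₐ(H₂) ≈ 36
Reversing gives the worst-to-best order requested.

hydride (H⁻) < tert-butoxide < hydroxide (OH⁻) < hydrosulfide < benzoate < CF₃COO⁻ < bromide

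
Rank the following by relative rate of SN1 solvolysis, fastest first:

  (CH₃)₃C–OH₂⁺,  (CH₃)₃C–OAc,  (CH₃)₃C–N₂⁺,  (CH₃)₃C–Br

(CH₃)₃C–N₂⁺ > (CH₃)₃C–Br > (CH₃)₃C–OH₂⁺ > (CH₃)₃C–OAc

Identical carbon frameworks mean the comparison reduces to leaving-group quality.
Leaving-group ability tracks the stability of the departed species; conjugate-acid pKₐ is the usual yardstick (lower pKₐ → better LG).
(CH₃)₃C–N₂⁺ loses N₂: no meaningful conjugate acid; N₂ departs as an exceptionally stable neutral molecule
(CH₃)₃C–Br loses Br⁻: pKₐ(HBr) ≈ -9
(CH₃)₃C–OH₂⁺ loses H₂O: pKₐ(H₃O⁺) ≈ -1.7
(CH₃)₃C–OAc loses AcO⁻: pKₐ(CH₃COOH) ≈ 4.8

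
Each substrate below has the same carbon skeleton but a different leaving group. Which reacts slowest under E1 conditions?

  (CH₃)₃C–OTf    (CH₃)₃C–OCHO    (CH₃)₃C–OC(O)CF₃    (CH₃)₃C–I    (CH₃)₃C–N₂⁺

With the same alkyl group throughout, only the leaving group differentiates the rates.
Rank by basicity of the departing species: weakest base leaves most easily.
(CH₃)₃C–N₂⁺ loses N₂: no meaningful conjugate acid; N₂ departs as an exceptionally stable neutral molecule
(CH₃)₃C–OTf loses OTf⁻: pKₐ(CF₃SO₃H (triflic acid)) ≈ -14
(CH₃)₃C–I loses I⁻: pKₐ(HI) ≈ -10
(CH₃)₃C–OC(O)CF₃ loses CF₃COO⁻: pKₐ(CF₃COOH) ≈ 0.2
(CH₃)₃C–OCHO loses HCOO⁻: pKₐ(HCOOH) ≈ 3.8

(CH₃)₃C–OCHO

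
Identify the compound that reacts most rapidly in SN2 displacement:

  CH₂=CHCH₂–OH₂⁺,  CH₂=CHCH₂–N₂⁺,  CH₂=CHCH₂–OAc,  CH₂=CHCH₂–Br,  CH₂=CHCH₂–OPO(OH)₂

Identical carbon frameworks mean the comparison reduces to leaving-group quality.
The more stable X⁻ (or X) is on its own — i.e. the weaker a base it is — the better a leaving group it makes.
CH₂=CHCH₂–N₂⁺ loses N₂: no meaningful conjugate acid; N₂ departs as an exceptionally stable neutral molecule
CH₂=CHCH₂–Br loses Br⁻: pKₐ(HBr) ≈ -9
CH₂=CHCH₂–OH₂⁺ loses H₂O: pKₐ(H₃O⁺) ≈ -1.7
CH₂=CHCH₂–OPO(OH)₂ loses H₂PO₄⁻: pKₐ(H₃PO₄) ≈ 2.1
CH₂=CHCH₂–OAc loses AcO⁻: pKₐ(CH₃COOH) ≈ 4.8

CH₂=CHCH₂–N₂⁺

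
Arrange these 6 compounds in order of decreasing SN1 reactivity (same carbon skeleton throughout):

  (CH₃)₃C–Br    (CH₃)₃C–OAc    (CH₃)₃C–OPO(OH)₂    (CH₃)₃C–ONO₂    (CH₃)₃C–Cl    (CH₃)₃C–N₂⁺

(CH₃)₃C–N₂⁺ > (CH₃)₃C–Br > (CH₃)₃C–Cl > (CH₃)₃C–ONO₂ > (CH₃)₃C–OPO(OH)₂ > (CH₃)₃C–OAc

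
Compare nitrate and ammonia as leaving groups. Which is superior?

nitrate

nitrate is the better leaving group.
pKₐ(HNO₃) ≈ -1.3 versus pKₐ(NH₄⁺) ≈ 9.2: nitrate is the much weaker base.
Resonance-delocalised over three oxygens.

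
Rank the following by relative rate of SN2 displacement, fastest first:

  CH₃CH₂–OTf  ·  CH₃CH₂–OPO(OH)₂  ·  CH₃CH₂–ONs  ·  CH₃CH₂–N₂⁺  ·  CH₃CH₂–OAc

Same R in every case — rank the leaving groups.
The more stable X⁻ (or X) is on its own — i.e. the weaker a base it is — the better a leaving group it makes.
CH₃CH₂–N₂⁺ loses N₂: no meaningful conjugate acid; N₂ departs as an exceptionally stable neutral molecule
CH₃CH₂–OTf loses OTf⁻: pKₐ(CF₃SO₃H (triflic acid)) ≈ -14
CH₃CH₂–ONs loses ONs⁻: pKₐ(p-O₂NC₆H₄SO₃H) ≈ -3.5
CH₃CH₂–OPO(OH)₂ loses H₂PO₄⁻: pKₐ(H₃PO₄) ≈ 2.1
CH₃CH₂–OAc loses AcO⁻: pKₐ(CH₃COOH) ≈ 4.8

CH₃CH₂–N₂⁺ > CH₃CH₂–OTf > CH₃CH₂–ONs > CH₃CH₂–OPO(OH)₂ > CH₃CH₂–OAc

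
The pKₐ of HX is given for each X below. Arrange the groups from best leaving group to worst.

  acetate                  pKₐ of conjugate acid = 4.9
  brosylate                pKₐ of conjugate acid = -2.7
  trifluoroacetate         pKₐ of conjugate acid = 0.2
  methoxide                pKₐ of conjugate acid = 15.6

Lower conjugate-acid pKₐ ⇒ weaker base ⇒ better leaving group.
Sorting by the given values: brosylate (-2.7), trifluoroacetate (0.2), acetate (4.9), methoxide (15.6).

brosylate > trifluoroacetate > acetate > methoxide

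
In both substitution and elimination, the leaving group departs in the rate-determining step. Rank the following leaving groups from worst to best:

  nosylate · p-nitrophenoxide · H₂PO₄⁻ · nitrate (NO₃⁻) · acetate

nosylate: pKₐ(p-O₂NC₆H₄SO₃H) ≈ -3.5
nitrate (NO₃⁻): pKₐ(HNO₃) ≈ -1.3
H₂PO₄⁻: pKₐ(H₃PO₄) ≈ 2.1
acetate: pKₐ(CH₃COOH) ≈ 4.8
p-nitrophenoxide: pKₐ(p-nitrophenol) ≈ 7.2
Listed from poorest to best leaving group as asked.

p-nitrophenoxide < acetate < H₂PO₄⁻ < nitrate (NO₃⁻) < nosylate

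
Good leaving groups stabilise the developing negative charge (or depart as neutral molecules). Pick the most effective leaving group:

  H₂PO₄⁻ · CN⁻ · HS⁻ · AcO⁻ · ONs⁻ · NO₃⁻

ONs⁻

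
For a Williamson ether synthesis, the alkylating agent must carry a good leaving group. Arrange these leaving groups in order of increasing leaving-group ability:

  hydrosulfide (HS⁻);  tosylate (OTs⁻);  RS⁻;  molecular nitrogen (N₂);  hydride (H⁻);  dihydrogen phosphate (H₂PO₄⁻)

hydride (H⁻) < RS⁻ < hydrosulfide (HS⁻) < dihydrogen phosphate (H₂PO₄⁻) < tosylate (OTs⁻) < molecular nitrogen (N₂)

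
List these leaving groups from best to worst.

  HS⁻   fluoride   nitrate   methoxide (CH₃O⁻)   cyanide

nitrate > fluoride > HS⁻ > cyanide > methoxide (CH₃O⁻)

A good leaving group is a weak base: the lower the pKₐ of its conjugate acid, the more readily it departs.
nitrate: pKₐ(HNO₃) ≈ -1.3 — resonance-delocalised over three oxygens
fluoride: pKₐ(HF) ≈ 3.2
HS⁻: pKₐ(H₂S) ≈ 7 — larger and more polarisable than the oxygen analogue
cyanide: pKₐ(HCN) ≈ 9.2 — sp carbon stabilises the charge somewhat, but still a poor LG
methoxide (CH₃O⁻): pKₐ(CH₃OH) ≈ 15.5 — strong base; alkoxides do not leave unassisted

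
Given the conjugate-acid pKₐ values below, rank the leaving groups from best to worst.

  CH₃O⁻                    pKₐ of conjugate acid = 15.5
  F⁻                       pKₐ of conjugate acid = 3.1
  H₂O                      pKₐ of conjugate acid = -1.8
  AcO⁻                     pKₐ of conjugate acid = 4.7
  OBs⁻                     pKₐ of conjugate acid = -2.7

Lower conjugate-acid pKₐ ⇒ weaker base ⇒ better leaving group.
Sorting by the given values: OBs⁻ (-2.7), H₂O (-1.8), F⁻ (3.1), AcO⁻ (4.7), CH₃O⁻ (15.5).

OBs⁻ > H₂O > F⁻ > AcO⁻ > CH₃O⁻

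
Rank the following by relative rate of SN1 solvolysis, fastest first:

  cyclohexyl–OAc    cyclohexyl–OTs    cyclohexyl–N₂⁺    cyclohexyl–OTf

With the same alkyl group throughout, only the leaving group differentiates the rates.
Rank by basicity of the departing species: weakest base leaves most easily.
cyclohexyl–N₂⁺ loses N₂: no meaningful conjugate acid; N₂ departs as an exceptionally stable neutral molecule
cyclohexyl–OTf loses OTf⁻: pKₐ(CF₃SO₃H (triflic acid)) ≈ -14
cyclohexyl–OTs loses OTs⁻: pKₐ(p-CH₃C₆H₄SO₃H (TsOH)) ≈ -2.8
cyclohexyl–OAc loses AcO⁻: pKₐ(CH₃COOH) ≈ 4.8

cyclohexyl–N₂⁺ > cyclohexyl–OTf > cyclohexyl–OTs > cyclohexyl–OAc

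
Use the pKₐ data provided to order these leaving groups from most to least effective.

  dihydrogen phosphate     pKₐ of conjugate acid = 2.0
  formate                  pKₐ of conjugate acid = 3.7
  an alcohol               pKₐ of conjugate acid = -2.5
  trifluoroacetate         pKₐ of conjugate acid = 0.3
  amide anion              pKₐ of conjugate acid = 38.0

an alcohol > trifluoroacetate > dihydrogen phosphate > formate > amide anion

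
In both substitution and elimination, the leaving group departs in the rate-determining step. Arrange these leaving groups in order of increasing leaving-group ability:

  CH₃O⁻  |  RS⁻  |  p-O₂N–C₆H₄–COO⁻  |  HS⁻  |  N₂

CH₃O⁻ < RS⁻ < HS⁻ < p-O₂N–C₆H₄–COO⁻ < N₂

N₂: no meaningful conjugate acid; N₂ departs as an exceptionally stable neutral molecule
p-O₂N–C₆H₄–COO⁻: pKₐ(p-nitrobenzoic acid) ≈ 3.4
HS⁻: pKₐ(H₂S) ≈ 7
RS⁻: pKₐ(RSH (a thiol)) ≈ 10.5
CH₃O⁻: pKₐ(CH₃OH) ≈ 15.5
The question asks for worst first, so the sequence is read in increasing leaving-group ability.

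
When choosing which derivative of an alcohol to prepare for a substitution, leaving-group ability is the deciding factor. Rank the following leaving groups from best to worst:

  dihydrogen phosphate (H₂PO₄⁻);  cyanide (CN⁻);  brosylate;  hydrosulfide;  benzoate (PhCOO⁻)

brosylate > dihydrogen phosphate (H₂PO₄⁻) > benzoate (PhCOO⁻) > hydrosulfide > cyanide (CN⁻)

brosylate: pKₐ(p-BrC₆H₄SO₃H) ≈ -2.8
dihydrogen phosphate (H₂PO₄⁻): pKₐ(H₃PO₄) ≈ 2.1
benzoate (PhCOO⁻): pKₐ(C₆H₅COOH) ≈ 4.2
hydrosulfide: pKₐ(H₂S) ≈ 7
cyanide (CN⁻): pKₐ(HCN) ≈ 9.2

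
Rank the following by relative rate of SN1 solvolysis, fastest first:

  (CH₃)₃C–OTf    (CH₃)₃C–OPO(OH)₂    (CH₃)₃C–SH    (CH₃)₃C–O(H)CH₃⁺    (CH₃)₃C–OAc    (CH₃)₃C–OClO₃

(CH₃)₃C–OTf > (CH₃)₃C–OClO₃ > (CH₃)₃C–O(H)CH₃⁺ > (CH₃)₃C–OPO(OH)₂ > (CH₃)₃C–OAc > (CH₃)₃C–SH

Same R in every case — rank the leaving groups.
The more stable X⁻ (or X) is on its own — i.e. the weaker a base it is — the better a leaving group it makes.
(CH₃)₃C–OTf loses OTf⁻: pKₐ(CF₃SO₃H (triflic acid)) ≈ -14
(CH₃)₃C–OClO₃ loses ClO₄⁻: pKₐ(HClO₄) ≈ -10
(CH₃)₃C–O(H)CH₃⁺ loses R'OH: pKₐ(R'OH₂⁺) ≈ -2.4
(CH₃)₃C–OPO(OH)₂ loses H₂PO₄⁻: pKₐ(H₃PO₄) ≈ 2.1
(CH₃)₃C–OAc loses AcO⁻: pKₐ(CH₃COOH) ≈ 4.8
(CH₃)₃C–SH loses HS⁻: pKₐ(H₂S) ≈ 7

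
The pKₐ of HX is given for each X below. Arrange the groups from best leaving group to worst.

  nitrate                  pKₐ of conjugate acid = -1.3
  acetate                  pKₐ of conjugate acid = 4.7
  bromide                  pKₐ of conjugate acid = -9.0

Lower conjugate-acid pKₐ ⇒ weaker base ⇒ better leaving group.
Sorting by the given values: bromide (-9.0), nitrate (-1.3), acetate (4.7).

bromide > nitrate > acetate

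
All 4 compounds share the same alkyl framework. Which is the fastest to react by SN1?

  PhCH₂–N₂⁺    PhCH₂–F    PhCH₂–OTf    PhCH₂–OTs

With the same alkyl group throughout, only the leaving group differentiates the rates.
Leaving-group ability tracks the stability of the departed species; conjugate-acid pKₐ is the usual yardstick (lower pKₐ → better LG).
PhCH₂–N₂⁺ loses N₂: no meaningful conjugate acid; N₂ departs as an exceptionally stable neutral molecule
PhCH₂–OTf loses OTf⁻: pKₐ(CF₃SO₃H (triflic acid)) ≈ -14
PhCH₂–OTs loses OTs⁻: pKₐ(p-CH₃C₆H₄SO₃H (TsOH)) ≈ -2.8
PhCH₂–F loses F⁻: pKₐ(HF) ≈ 3.2

PhCH₂–N₂⁺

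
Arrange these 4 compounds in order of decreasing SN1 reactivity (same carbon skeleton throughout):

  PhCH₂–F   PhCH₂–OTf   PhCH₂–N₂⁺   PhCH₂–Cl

Same R in every case — rank the leaving groups.
Leaving-group ability tracks the stability of the departed species; conjugate-acid pKₐ is the usual yardstick (lower pKₐ → better LG).
PhCH₂–N₂⁺ loses N₂: no meaningful conjugate acid; N₂ departs as an exceptionally stable neutral molecule
PhCH₂–OTf loses OTf⁻: pKₐ(CF₃SO₃H (triflic acid)) ≈ -14
PhCH₂–Cl loses Cl⁻: pKₐ(HCl) ≈ -7
PhCH₂–F loses F⁻: pKₐ(HF) ≈ 3.2

PhCH₂–N₂⁺ > PhCH₂–OTf > PhCH₂–Cl > PhCH₂–F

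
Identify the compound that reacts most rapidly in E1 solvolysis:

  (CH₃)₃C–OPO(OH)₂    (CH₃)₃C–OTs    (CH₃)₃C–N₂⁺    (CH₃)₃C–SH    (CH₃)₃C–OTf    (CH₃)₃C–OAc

(CH₃)₃C–N₂⁺

The skeletons are identical, so relative rate is governed entirely by leaving-group ability.
The more stable X⁻ (or X) is on its own — i.e. the weaker a base it is — the better a leaving group it makes.
(CH₃)₃C–N₂⁺ loses N₂: no meaningful conjugate acid; N₂ departs as an exceptionally stable neutral molecule
(CH₃)₃C–OTf loses OTf⁻: pKₐ(CF₃SO₃H (triflic acid)) ≈ -14
(CH₃)₃C–OTs loses OTs⁻: pKₐ(p-CH₃C₆H₄SO₃H (TsOH)) ≈ -2.8
(CH₃)₃C–OPO(OH)₂ loses H₂PO₄⁻: pKₐ(H₃PO₄) ≈ 2.1
(CH₃)₃C–OAc loses AcO⁻: pKₐ(CH₃COOH) ≈ 4.8
(CH₃)₃C–SH loses HS⁻: pKₐ(H₂S) ≈ 7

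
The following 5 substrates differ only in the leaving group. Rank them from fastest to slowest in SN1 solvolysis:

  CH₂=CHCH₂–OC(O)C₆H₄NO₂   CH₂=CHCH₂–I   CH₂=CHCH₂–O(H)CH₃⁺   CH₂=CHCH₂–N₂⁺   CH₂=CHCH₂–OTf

CH₂=CHCH₂–N₂⁺ > CH₂=CHCH₂–OTf > CH₂=CHCH₂–I > CH₂=CHCH₂–O(H)CH₃⁺ > CH₂=CHCH₂–OC(O)C₆H₄NO₂

With the same alkyl group throughout, only the leaving group differentiates the rates.
The more stable X⁻ (or X) is on its own — i.e. the weaker a base it is — the better a leaving group it makes.
CH₂=CHCH₂–N₂⁺ loses N₂: no meaningful conjugate acid; N₂ departs as an exceptionally stable neutral molecule
CH₂=CHCH₂–OTf loses OTf⁻: pKₐ(CF₃SO₃H (triflic acid)) ≈ -14
CH₂=CHCH₂–I loses I⁻: pKₐ(HI) ≈ -10
CH₂=CHCH₂–O(H)CH₃⁺ loses R'OH: pKₐ(R'OH₂⁺) ≈ -2.4
CH₂=CHCH₂–OC(O)C₆H₄NO₂ loses p-O₂N–C₆H₄–COO⁻: pKₐ(p-nitrobenzoic acid) ≈ 3.4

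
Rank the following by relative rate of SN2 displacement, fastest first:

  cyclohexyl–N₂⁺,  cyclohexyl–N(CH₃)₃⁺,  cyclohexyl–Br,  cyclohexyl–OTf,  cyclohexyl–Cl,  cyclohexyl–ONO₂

cyclohexyl–N₂⁺ > cyclohexyl–OTf > cyclohexyl–Br > cyclohexyl–Cl > cyclohexyl–ONO₂ > cyclohexyl–N(CH₃)₃⁺

Identical carbon frameworks mean the comparison reduces to leaving-group quality.
The more stable X⁻ (or X) is on its own — i.e. the weaker a base it is — the better a leaving group it makes.
cyclohexyl–N₂⁺ loses N₂: no meaningful conjugate acid; N₂ departs as an exceptionally stable neutral molecule
cyclohexyl–OTf loses OTf⁻: pKₐ(CF₃SO₃H (triflic acid)) ≈ -14
cyclohexyl–Br loses Br⁻: pKₐ(HBr) ≈ -9
cyclohexyl–Cl loses Cl⁻: pKₐ(HCl) ≈ -7
cyclohexyl–ONO₂ loses NO₃⁻: pKₐ(HNO₃) ≈ -1.3
cyclohexyl–N(CH₃)₃⁺ loses NR'₃: pKₐ(R'₃NH⁺) ≈ 10.7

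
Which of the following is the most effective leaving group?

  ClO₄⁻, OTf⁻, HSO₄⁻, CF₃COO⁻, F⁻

Rank by basicity of the departing species: weakest base leaves most easily.
OTf⁻: pKₐ(CF₃SO₃H (triflic acid)) ≈ -14
ClO₄⁻: pKₐ(HClO₄) ≈ -10
HSO₄⁻: pKₐ(H₂SO₄) ≈ -3
CF₃COO⁻: pKₐ(CF₃COOH) ≈ 0.2
F⁻: pKₐ(HF) ≈ 3.2

OTf⁻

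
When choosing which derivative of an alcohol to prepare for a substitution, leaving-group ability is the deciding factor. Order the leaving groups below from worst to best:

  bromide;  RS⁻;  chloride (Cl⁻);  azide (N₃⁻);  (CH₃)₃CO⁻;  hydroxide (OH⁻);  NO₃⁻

(CH₃)₃CO⁻ < hydroxide (OH⁻) < RS⁻ < azide (N₃⁻) < NO₃⁻ < chloride (Cl⁻) < bromide

Leaving-group ability tracks the stability of the departed species; conjugate-acid pKₐ is the usual yardstick (lower pKₐ → better LG).
bromide: pKₐ(HBr) ≈ -9
chloride (Cl⁻): pKₐ(HCl) ≈ -7
NO₃⁻: pKₐ(HNO₃) ≈ -1.3
azide (N₃⁻): pKₐ(HN₃) ≈ 4.7
RS⁻: pKₐ(RSH (a thiol)) ≈ 10.5
hydroxide (OH⁻): pKₐ(H₂O) ≈ 15.7
(CH₃)₃CO⁻: pKₐ(t-BuOH) ≈ 18
Listed from poorest to best leaving group as asked.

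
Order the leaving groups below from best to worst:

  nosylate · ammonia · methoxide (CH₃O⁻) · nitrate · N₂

N₂ > nosylate > nitrate > ammonia > methoxide (CH₃O⁻)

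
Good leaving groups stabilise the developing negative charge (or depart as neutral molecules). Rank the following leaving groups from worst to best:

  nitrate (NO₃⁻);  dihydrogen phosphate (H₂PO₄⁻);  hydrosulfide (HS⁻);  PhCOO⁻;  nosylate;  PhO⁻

nosylate: pKₐ(p-O₂NC₆H₄SO₃H) ≈ -3.5 — p-nitro group further stabilises the sulfonate
nitrate (NO₃⁻): pKₐ(HNO₃) ≈ -1.3 — resonance-delocalised over three oxygens
dihydrogen phosphate (H₂PO₄⁻): pKₐ(H₃PO₄) ≈ 2.1
PhCOO⁻: pKₐ(C₆H₅COOH) ≈ 4.2 — aryl carboxylate
hydrosulfide (HS⁻): pKₐ(H₂S) ≈ 7 — larger and more polarisable than the oxygen analogue
PhO⁻: pKₐ(C₆H₅OH (phenol)) ≈ 10 — resonance into the ring helps, but still a poor LG
Listed from poorest to best leaving group as asked.

PhO⁻ < hydrosulfide (HS⁻) < PhCOO⁻ < dihydrogen phosphate (H₂PO₄⁻) < nitrate (NO₃⁻) < nosylate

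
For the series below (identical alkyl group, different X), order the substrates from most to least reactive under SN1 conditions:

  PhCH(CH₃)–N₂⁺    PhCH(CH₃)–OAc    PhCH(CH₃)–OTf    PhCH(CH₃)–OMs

Identical carbon frameworks mean the comparison reduces to leaving-group quality.
Rank by basicity of the departing species: weakest base leaves most easily.
PhCH(CH₃)–N₂⁺ loses N₂: no meaningful conjugate acid; N₂ departs as an exceptionally stable neutral molecule
PhCH(CH₃)–OTf loses OTf⁻: pKₐ(CF₃SO₃H (triflic acid)) ≈ -14
PhCH(CH₃)–OMs loses OMs⁻: pKₐ(CH₃SO₃H (MsOH)) ≈ -1.9
PhCH(CH₃)–OAc loses AcO⁻: pKₐ(CH₃COOH) ≈ 4.8

PhCH(CH₃)–N₂⁺ > PhCH(CH₃)–OTf > PhCH(CH₃)–OMs > PhCH(CH₃)–OAc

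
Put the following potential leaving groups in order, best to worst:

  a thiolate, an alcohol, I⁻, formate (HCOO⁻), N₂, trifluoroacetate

A good leaving group is a weak base: the lower the pKₐ of its conjugate acid, the more readily it departs.
N₂: no meaningful conjugate acid; N₂ departs as an exceptionally stable neutral molecule
I⁻: pKₐ(HI) ≈ -10
an alcohol: pKₐ(R'OH₂⁺) ≈ -2.4
trifluoroacetate: pKₐ(CF₃COOH) ≈ 0.2
formate (HCOO⁻): pKₐ(HCOOH) ≈ 3.8
a thiolate: pKₐ(RSH (a thiol)) ≈ 10.5

N₂ > I⁻ > an alcohol > trifluoroacetate > formate (HCOO⁻) > a thiolate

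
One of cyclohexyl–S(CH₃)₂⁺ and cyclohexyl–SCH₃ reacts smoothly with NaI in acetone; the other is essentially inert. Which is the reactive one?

From cyclohexyl–SCH₃ the departing group would be RS⁻ (pKₐ(RSH (a thiol)) ≈ 10.5). Moderately basic; rarely leaves without activation.
From cyclohexyl–S(CH₃)₂⁺ the leaving group is SR'₂ (pKₐ(R'₂SH⁺) ≈ -7). Neutral; leaves from a sulfonium salt (R–SR'₂⁺).
(In practice cyclohexyl–S(CH₃)₂⁺ is made from cyclohexyl–SCH₃ by S-methylation with CH₃I, allowing neutral dimethyl sulfide, rather than methanethiolate, to depart.)

cyclohexyl–S(CH₃)₂⁺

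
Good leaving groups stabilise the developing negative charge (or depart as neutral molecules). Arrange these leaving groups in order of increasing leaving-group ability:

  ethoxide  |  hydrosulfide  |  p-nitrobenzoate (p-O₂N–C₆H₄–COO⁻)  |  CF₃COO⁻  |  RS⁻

CF₃COO⁻: pKₐ(CF₃COOH) ≈ 0.2 — strongly electron-withdrawing CF₃ stabilises the carboxylate
p-nitrobenzoate (p-O₂N–C₆H₄–COO⁻): pKₐ(p-nitrobenzoic acid) ≈ 3.4
hydrosulfide: pKₐ(H₂S) ≈ 7 — larger and more polarisable than the oxygen analogue
RS⁻: pKₐ(RSH (a thiol)) ≈ 10.5
ethoxide: pKₐ(CH₃CH₂OH) ≈ 16
The question asks for worst first, so the sequence is read in increasing leaving-group ability.

ethoxide < RS⁻ < hydrosulfide < p-nitrobenzoate (p-O₂N–C₆H₄–COO⁻) < CF₃COO⁻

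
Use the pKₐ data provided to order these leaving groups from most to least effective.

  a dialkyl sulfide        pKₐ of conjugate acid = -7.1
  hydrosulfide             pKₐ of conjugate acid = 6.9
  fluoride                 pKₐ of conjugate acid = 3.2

Lower conjugate-acid pKₐ ⇒ weaker base ⇒ better leaving group.
Sorting by the given values: a dialkyl sulfide (-7.1), fluoride (3.2), hydrosulfide (6.9).

a dialkyl sulfide > fluoride > hydrosulfide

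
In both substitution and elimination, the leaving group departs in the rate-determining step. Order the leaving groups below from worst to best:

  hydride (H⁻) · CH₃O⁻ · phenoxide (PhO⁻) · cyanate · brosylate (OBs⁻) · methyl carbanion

Rank by basicity of the departing species: weakest base leaves most easily.
brosylate (OBs⁻): pKₐ(p-BrC₆H₄SO₃H) ≈ -2.8
cyanate: pKₐ(HOCN) ≈ 3.5
phenoxide (PhO⁻): pKₐ(C₆H₅OH (phenol)) ≈ 10
CH₃O⁻: pKₐ(CH₃OH) ≈ 15.5
hydride (H⁻): pKₐ(H₂) ≈ 36
methyl carbanion: pKₐ(CH₄) ≈ 48
The question asks for worst first, so the sequence is read in increasing leaving-group ability.

methyl carbanion < hydride (H⁻) < CH₃O⁻ < phenoxide (PhO⁻) < cyanate < brosylate (OBs⁻)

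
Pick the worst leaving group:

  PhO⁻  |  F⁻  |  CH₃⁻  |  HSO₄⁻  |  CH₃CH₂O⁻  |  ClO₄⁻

ClO₄⁻: pKₐ(HClO₄) ≈ -10
HSO₄⁻: pKₐ(H₂SO₄) ≈ -3
F⁻: pKₐ(HF) ≈ 3.2
PhO⁻: pKₐ(C₆H₅OH (phenol)) ≈ 10
CH₃CH₂O⁻: pKₐ(CH₃CH₂OH) ≈ 16
CH₃⁻: pKₐ(CH₄) ≈ 48

CH₃⁻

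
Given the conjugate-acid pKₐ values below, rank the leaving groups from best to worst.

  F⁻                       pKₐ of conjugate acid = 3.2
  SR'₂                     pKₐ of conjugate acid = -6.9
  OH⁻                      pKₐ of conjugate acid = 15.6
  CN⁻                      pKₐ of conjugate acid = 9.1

Lower conjugate-acid pKₐ ⇒ weaker base ⇒ better leaving group.
Sorting by the given values: SR'₂ (-6.9), F⁻ (3.2), CN⁻ (9.1), OH⁻ (15.6).

SR'₂ > F⁻ > CN⁻ > OH⁻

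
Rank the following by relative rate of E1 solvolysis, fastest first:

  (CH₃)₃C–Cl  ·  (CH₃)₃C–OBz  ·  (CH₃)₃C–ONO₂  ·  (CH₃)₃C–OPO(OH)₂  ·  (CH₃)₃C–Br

(CH₃)₃C–Br > (CH₃)₃C–Cl > (CH₃)₃C–ONO₂ > (CH₃)₃C–OPO(OH)₂ > (CH₃)₃C–OBz

Identical carbon frameworks mean the comparison reduces to leaving-group quality.
Rank by basicity of the departing species: weakest base leaves most easily.
(CH₃)₃C–Br loses Br⁻: pKₐ(HBr) ≈ -9
(CH₃)₃C–Cl loses Cl⁻: pKₐ(HCl) ≈ -7
(CH₃)₃C–ONO₂ loses NO₃⁻: pKₐ(HNO₃) ≈ -1.3
(CH₃)₃C–OPO(OH)₂ loses H₂PO₄⁻: pKₐ(H₃PO₄) ≈ 2.1
(CH₃)₃C–OBz loses PhCOO⁻: pKₐ(C₆H₅COOH) ≈ 4.2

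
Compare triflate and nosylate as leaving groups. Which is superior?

triflate

triflate is the better leaving group.
pKₐ(CF₃SO₃H (triflic acid)) ≈ -14 versus pKₐ(p-O₂NC₆H₄SO₃H) ≈ -3.5: triflate is the much weaker base.
Charge spread over three oxygens and a CF₃ group; the premier leaving group in synthesis.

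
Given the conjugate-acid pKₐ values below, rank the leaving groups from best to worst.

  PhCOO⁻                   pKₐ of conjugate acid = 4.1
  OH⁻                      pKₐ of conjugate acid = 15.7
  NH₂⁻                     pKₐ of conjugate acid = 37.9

Lower conjugate-acid pKₐ ⇒ weaker base ⇒ better leaving group.
Sorting by the given values: PhCOO⁻ (4.1), OH⁻ (15.7), NH₂⁻ (37.9).

PhCOO⁻ > OH⁻ > NH₂⁻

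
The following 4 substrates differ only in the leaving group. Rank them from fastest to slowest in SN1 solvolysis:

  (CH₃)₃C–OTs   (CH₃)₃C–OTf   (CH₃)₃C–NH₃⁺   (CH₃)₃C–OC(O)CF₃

(CH₃)₃C–OTf > (CH₃)₃C–OTs > (CH₃)₃C–OC(O)CF₃ > (CH₃)₃C–NH₃⁺

Same R in every case — rank the leaving groups.
Rank by basicity of the departing species: weakest base leaves most easily.
(CH₃)₃C–OTf loses OTf⁻: pKₐ(CF₃SO₃H (triflic acid)) ≈ -14
(CH₃)₃C–OTs loses OTs⁻: pKₐ(p-CH₃C₆H₄SO₃H (TsOH)) ≈ -2.8
(CH₃)₃C–OC(O)CF₃ loses CF₃COO⁻: pKₐ(CF₃COOH) ≈ 0.2
(CH₃)₃C–NH₃⁺ loses NH₃: pKₐ(NH₄⁺) ≈ 9.2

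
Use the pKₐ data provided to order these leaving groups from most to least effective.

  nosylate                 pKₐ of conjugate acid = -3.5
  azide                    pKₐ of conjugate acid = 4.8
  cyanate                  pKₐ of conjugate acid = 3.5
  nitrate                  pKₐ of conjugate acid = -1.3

Lower conjugate-acid pKₐ ⇒ weaker base ⇒ better leaving group.
Sorting by the given values: nosylate (-3.5), nitrate (-1.3), cyanate (3.5), azide (4.8).

nosylate > nitrate > cyanate > azide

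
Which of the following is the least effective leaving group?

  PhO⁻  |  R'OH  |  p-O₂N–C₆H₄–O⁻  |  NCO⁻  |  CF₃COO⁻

R'OH: pKₐ(R'OH₂⁺) ≈ -2.4
CF₃COO⁻: pKₐ(CF₃COOH) ≈ 0.2
NCO⁻: pKₐ(HOCN) ≈ 3.5
p-O₂N–C₆H₄–O⁻: pKₐ(p-nitrophenol) ≈ 7.2
PhO⁻: pKₐ(C₆H₅OH (phenol)) ≈ 10

PhO⁻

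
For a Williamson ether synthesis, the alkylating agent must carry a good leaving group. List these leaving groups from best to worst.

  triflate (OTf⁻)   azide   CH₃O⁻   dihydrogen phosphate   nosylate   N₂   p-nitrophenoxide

A good leaving group is a weak base: the lower the pKₐ of its conjugate acid, the more readily it departs.
N₂: no meaningful conjugate acid; N₂ departs as an exceptionally stable neutral molecule
triflate (OTf⁻): pKₐ(CF₃SO₃H (triflic acid)) ≈ -14 — charge spread over three oxygens and a CF₃ group; the premier leaving group in synthesis
nosylate: pKₐ(p-O₂NC₆H₄SO₃H) ≈ -3.5 — p-nitro group further stabilises the sulfonate
dihydrogen phosphate: pKₐ(H₃PO₄) ≈ 2.1 — moderate base; biological leaving group after further activation
azide: pKₐ(HN₃) ≈ 4.7
p-nitrophenoxide: pKₐ(p-nitrophenol) ≈ 7.2 — nitro group delocalises the charge; the classic chromogenic LG
CH₃O⁻: pKₐ(CH₃OH) ≈ 15.5 — strong base; alkoxides do not leave unassisted

N₂ > triflate (OTf⁻) > nosylate > dihydrogen phosphate > azide > p-nitrophenoxide > CH₃O⁻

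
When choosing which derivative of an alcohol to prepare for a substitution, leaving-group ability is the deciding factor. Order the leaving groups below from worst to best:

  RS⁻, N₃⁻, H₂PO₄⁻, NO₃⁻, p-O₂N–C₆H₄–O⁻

Leaving-group ability tracks the stability of the departed species; conjugate-acid pKₐ is the usual yardstick (lower pKₐ → better LG).
NO₃⁻: pKₐ(HNO₃) ≈ -1.3 — resonance-delocalised over three oxygens
H₂PO₄⁻: pKₐ(H₃PO₄) ≈ 2.1
N₃⁻: pKₐ(HN₃) ≈ 4.7 — linear, resonance-stabilised
p-O₂N–C₆H₄–O⁻: pKₐ(p-nitrophenol) ≈ 7.2 — nitro group delocalises the charge; the classic chromogenic LG
RS⁻: pKₐ(RSH (a thiol)) ≈ 10.5
Listed from poorest to best leaving group as asked.

RS⁻ < p-O₂N–C₆H₄–O⁻ < N₃⁻ < H₂PO₄⁻ < NO₃⁻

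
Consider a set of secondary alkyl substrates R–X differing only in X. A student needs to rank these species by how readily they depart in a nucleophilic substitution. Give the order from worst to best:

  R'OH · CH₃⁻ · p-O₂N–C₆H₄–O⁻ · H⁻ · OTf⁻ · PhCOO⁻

CH₃⁻ < H⁻ < p-O₂N–C₆H₄–O⁻ < PhCOO⁻ < R'OH < OTf⁻

OTf⁻: pKₐ(CF₃SO₃H (triflic acid)) ≈ -14
R'OH: pKₐ(R'OH₂⁺) ≈ -2.4
PhCOO⁻: pKₐ(C₆H₅COOH) ≈ 4.2
p-O₂N–C₆H₄–O⁻: pKₐ(p-nitrophenol) ≈ 7.2
H⁻: pKₐ(H₂) ≈ 36
CH₃⁻: pKₐ(CH₄) ≈ 48
Reversing gives the worst-to-best order requested.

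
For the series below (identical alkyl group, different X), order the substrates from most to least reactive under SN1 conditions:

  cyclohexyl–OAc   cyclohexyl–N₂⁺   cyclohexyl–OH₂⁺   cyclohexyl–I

The skeletons are identical, so relative rate is governed entirely by leaving-group ability.
Leaving-group ability tracks the stability of the departed species; conjugate-acid pKₐ is the usual yardstick (lower pKₐ → better LG).
cyclohexyl–N₂⁺ loses N₂: no meaningful conjugate acid; N₂ departs as an exceptionally stable neutral molecule
cyclohexyl–I loses I⁻: pKₐ(HI) ≈ -10
cyclohexyl–OH₂⁺ loses H₂O: pKₐ(H₃O⁺) ≈ -1.7
cyclohexyl–OAc loses AcO⁻: pKₐ(CH₃COOH) ≈ 4.8

cyclohexyl–N₂⁺ > cyclohexyl–I > cyclohexyl–OH₂⁺ > cyclohexyl–OAc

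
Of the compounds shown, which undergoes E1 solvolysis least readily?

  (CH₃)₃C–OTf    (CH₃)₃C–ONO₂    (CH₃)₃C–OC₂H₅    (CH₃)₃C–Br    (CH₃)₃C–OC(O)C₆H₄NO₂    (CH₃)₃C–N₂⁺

Same R in every case — rank the leaving groups.
Leaving-group ability tracks the stability of the departed species; conjugate-acid pKₐ is the usual yardstick (lower pKₐ → better LG).
(CH₃)₃C–N₂⁺ loses N₂: no meaningful conjugate acid; N₂ departs as an exceptionally stable neutral molecule
(CH₃)₃C–OTf loses OTf⁻: pKₐ(CF₃SO₃H (triflic acid)) ≈ -14
(CH₃)₃C–Br loses Br⁻: pKₐ(HBr) ≈ -9
(CH₃)₃C–ONO₂ loses NO₃⁻: pKₐ(HNO₃) ≈ -1.3
(CH₃)₃C–OC(O)C₆H₄NO₂ loses p-O₂N–C₆H₄–COO⁻: pKₐ(p-nitrobenzoic acid) ≈ 3.4
(CH₃)₃C–OC₂H₅ loses CH₃CH₂O⁻: pKₐ(CH₃CH₂OH) ≈ 16

(CH₃)₃C–OC₂H₅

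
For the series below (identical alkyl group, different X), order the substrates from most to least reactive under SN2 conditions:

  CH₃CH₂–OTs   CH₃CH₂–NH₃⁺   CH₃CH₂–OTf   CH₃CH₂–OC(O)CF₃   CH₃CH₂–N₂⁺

CH₃CH₂–N₂⁺ > CH₃CH₂–OTf > CH₃CH₂–OTs > CH₃CH₂–OC(O)CF₃ > CH₃CH₂–NH₃⁺

Same R in every case — rank the leaving groups.
A good leaving group is a weak base: the lower the pKₐ of its conjugate acid, the more readily it departs.
CH₃CH₂–N₂⁺ loses N₂: no meaningful conjugate acid; N₂ departs as an exceptionally stable neutral molecule
CH₃CH₂–OTf loses OTf⁻: pKₐ(CF₃SO₃H (triflic acid)) ≈ -14
CH₃CH₂–OTs loses OTs⁻: pKₐ(p-CH₃C₆H₄SO₃H (TsOH)) ≈ -2.8
CH₃CH₂–OC(O)CF₃ loses CF₃COO⁻: pKₐ(CF₃COOH) ≈ 0.2
CH₃CH₂–NH₃⁺ loses NH₃: pKₐ(NH₄⁺) ≈ 9.2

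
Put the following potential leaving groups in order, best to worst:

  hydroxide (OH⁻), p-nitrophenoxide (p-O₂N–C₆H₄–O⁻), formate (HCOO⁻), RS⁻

formate (HCOO⁻): pKₐ(HCOOH) ≈ 3.8
p-nitrophenoxide (p-O₂N–C₆H₄–O⁻): pKₐ(p-nitrophenol) ≈ 7.2 — nitro group delocalises the charge; the classic chromogenic LG
RS⁻: pKₐ(RSH (a thiol)) ≈ 10.5 — moderately basic; rarely leaves without activation
hydroxide (OH⁻): pKₐ(H₂O) ≈ 15.7

formate (HCOO⁻) > p-nitrophenoxide (p-O₂N–C₆H₄–O⁻) > RS⁻ > hydroxide (OH⁻)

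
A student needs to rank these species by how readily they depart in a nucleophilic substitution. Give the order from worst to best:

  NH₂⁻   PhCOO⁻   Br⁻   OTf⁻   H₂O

OTf⁻: pKₐ(CF₃SO₃H (triflic acid)) ≈ -14 — charge spread over three oxygens and a CF₃ group; the premier leaving group in synthesis
Br⁻: pKₐ(HBr) ≈ -9
H₂O: pKₐ(H₃O⁺) ≈ -1.7
PhCOO⁻: pKₐ(C₆H₅COOH) ≈ 4.2 — aryl carboxylate
NH₂⁻: pKₐ(NH₃) ≈ 38 — extremely strong base; never a leaving group
Listed from poorest to best leaving group as asked.

NH₂⁻ < PhCOO⁻ < H₂O < Br⁻ < OTf⁻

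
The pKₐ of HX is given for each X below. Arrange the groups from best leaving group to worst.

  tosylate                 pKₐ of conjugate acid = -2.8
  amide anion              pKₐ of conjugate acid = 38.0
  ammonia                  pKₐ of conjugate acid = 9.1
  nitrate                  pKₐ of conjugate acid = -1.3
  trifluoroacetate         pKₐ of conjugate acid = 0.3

tosylate > nitrate > trifluoroacetate > ammonia > amide anion

Lower conjugate-acid pKₐ ⇒ weaker base ⇒ better leaving group.
Sorting by the given values: tosylate (-2.8), nitrate (-1.3), trifluoroacetate (0.3), ammonia (9.1), amide anion (38.0).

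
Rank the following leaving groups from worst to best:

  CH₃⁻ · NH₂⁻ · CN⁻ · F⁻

Rank by basicity of the departing species: weakest base leaves most easily.
F⁻: pKₐ(HF) ≈ 3.2
CN⁻: pKₐ(HCN) ≈ 9.2
NH₂⁻: pKₐ(NH₃) ≈ 38
CH₃⁻: pKₐ(CH₄) ≈ 48
Listed from poorest to best leaving group as asked.

CH₃⁻ < NH₂⁻ < CN⁻ < F⁻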